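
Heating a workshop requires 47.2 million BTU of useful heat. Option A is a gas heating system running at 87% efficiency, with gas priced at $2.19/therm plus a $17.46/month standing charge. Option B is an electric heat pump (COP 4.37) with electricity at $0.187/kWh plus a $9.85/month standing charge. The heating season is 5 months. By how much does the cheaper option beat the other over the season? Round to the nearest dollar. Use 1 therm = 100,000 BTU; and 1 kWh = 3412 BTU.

$634

Heat load = 47.2 × 10⁶ BTU = 47,200,000 BTU
Gas: input = 47,200,000 / 0.87 = 54,252,874 BTU = 542.5 therm → 542.5 × $2.19 = $1,188.14; + 5 × $17.46 standing = $1,275.44
Heat pump: 47,200,000 BTU / 3412 = 13,830 kWh heat; / 4.37 = 3,166 kWh in → × $0.187 = $591.96; + 5 × $9.85 standing = $641.21
Difference = |$1,275.44 − $641.21| = $634.23 ≈ $634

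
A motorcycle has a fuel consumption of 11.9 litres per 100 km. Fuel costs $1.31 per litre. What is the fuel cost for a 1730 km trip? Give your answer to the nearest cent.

$269.69

Fuel = 11.9 L/100 km × 1730 km / 100 = 205.9 L
Cost = 205.9 L × $1.31/L = $269.69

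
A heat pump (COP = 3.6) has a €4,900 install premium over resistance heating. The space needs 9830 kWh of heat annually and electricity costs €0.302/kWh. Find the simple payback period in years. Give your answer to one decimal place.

2.3 years

Resistance: 9830 kWh × €0.302 = €2,968.66/yr
Heat pump: 9830 / 3.6 = 2731 kWh in → × €0.302 = €824.63/yr
Annual savings = €2,144.03
Payback = €4,900 / €2,144.03 = 2.29 years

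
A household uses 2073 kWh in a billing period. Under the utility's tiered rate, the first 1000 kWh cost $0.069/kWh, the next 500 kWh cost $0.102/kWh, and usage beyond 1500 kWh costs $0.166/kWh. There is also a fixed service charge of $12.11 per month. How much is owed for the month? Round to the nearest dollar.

First 1000 kWh × $0.069 = $69.00
Next 500 kWh × $0.102 = $51.00
Remaining 573 kWh × $0.166 = $95.12
Energy charge = $215.12; + service $12.11 = $227.23 ≈ $227

$227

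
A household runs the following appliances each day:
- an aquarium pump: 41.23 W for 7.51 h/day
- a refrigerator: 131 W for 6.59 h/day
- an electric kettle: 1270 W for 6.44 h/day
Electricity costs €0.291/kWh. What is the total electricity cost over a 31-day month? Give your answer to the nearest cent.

aquarium pump: 41.23 W × 7.51 h × 31 d = 9,599 Wh = 9.599 kWh
refrigerator: 131 W × 6.59 h × 31 d = 26,762 Wh = 26.76 kWh
electric kettle: 1270 W × 6.44 h × 31 d = 253,543 Wh = 253.5 kWh
Total energy = 9.599 + 26.76 + 253.5 = 289.9 kWh
Cost = 289.9 kWh × €0.291 = €84.36

€84.36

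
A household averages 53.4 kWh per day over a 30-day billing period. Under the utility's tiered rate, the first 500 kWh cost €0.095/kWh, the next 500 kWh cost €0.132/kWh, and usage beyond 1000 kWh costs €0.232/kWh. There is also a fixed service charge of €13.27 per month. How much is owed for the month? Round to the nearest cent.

Usage = 53.4 kWh/day × 30 days = 1602 kWh
First 500 kWh × €0.095 = €47.50
Next 500 kWh × €0.132 = €66.00
Remaining 602 kWh × €0.232 = €139.66
Energy charge = €253.16; + service €13.27 = €266.43

€266.43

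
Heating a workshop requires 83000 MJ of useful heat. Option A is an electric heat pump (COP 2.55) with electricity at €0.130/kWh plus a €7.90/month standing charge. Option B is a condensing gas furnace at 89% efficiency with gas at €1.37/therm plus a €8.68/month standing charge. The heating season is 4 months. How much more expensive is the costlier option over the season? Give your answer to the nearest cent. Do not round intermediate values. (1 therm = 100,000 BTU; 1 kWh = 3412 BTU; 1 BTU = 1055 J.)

Heat load = 83000 MJ = 83,000,000,000 J / 1055 = 78,672,986 BTU
Gas: input = 78,672,986 / 0.89 = 88,396,613 BTU = 884 therm → 884 × €1.37 = €1,211.03; + 4 × €8.68 standing = €1,245.75
Heat pump: 78,672,986 BTU / 3412 = 23,060 kWh heat; / 2.55 = 9,042 kWh in → × €0.130 = €1,175.49; + 4 × €7.90 standing = €1,207.09
Difference = |€1,245.75 − €1,207.09| = €38.66

€38.66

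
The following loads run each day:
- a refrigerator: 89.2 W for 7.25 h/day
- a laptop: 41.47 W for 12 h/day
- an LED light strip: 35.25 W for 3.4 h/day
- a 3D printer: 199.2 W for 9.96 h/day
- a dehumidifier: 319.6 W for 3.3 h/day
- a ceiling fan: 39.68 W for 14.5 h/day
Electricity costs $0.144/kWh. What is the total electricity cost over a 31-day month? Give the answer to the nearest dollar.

refrigerator: 89.2 W × 7.25 h × 31 d = 20,048 Wh = 20.05 kWh
laptop: 41.47 W × 12 h × 31 d = 15,427 Wh = 15.43 kWh
LED light strip: 35.25 W × 3.4 h × 31 d = 3,715 Wh = 3.715 kWh
3D printer: 199.2 W × 9.96 h × 31 d = 61,505 Wh = 61.5 kWh
dehumidifier: 319.6 W × 3.3 h × 31 d = 32,695 Wh = 32.7 kWh
ceiling fan: 39.68 W × 14.5 h × 31 d = 17,836 Wh = 17.84 kWh
Total energy = 20.05 + 15.43 + 3.715 + 61.5 + 32.7 + 17.84 = 151.2 kWh
Cost = 151.2 kWh × $0.144 = $21.78 ≈ $22

$22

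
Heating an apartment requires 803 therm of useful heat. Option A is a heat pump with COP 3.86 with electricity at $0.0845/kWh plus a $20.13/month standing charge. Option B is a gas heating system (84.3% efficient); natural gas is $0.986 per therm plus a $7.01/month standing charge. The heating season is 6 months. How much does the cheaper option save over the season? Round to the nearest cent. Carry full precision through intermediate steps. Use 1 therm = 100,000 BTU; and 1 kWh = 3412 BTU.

Heat load = 803 therm × 100,000 = 80,300,000 BTU
Gas: input = 80,300,000 / 0.843 = 95,255,042 BTU = 952.6 therm → 952.6 × $0.986 = $939.21; + 6 × $7.01 standing = $981.27
Heat pump: 80,300,000 BTU / 3412 = 23,530 kWh heat; / 3.86 = 6,097 kWh in → × $0.0845 = $515.20; + 6 × $20.13 standing = $635.98
Difference = |$981.27 − $635.98| = $345.29

$345.29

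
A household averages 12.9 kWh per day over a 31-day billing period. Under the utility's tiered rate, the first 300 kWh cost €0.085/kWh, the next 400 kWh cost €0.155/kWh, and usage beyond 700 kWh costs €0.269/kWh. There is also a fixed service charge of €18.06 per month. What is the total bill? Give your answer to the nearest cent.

€59.04

Usage = 12.9 kWh/day × 31 days = 399.9 kWh
First 300 kWh × €0.085 = €25.50
Next 99.9 kWh × €0.155 = €15.48
Remaining tier: 0 kWh (not reached)
Energy charge = €40.98; + service €18.06 = €59.04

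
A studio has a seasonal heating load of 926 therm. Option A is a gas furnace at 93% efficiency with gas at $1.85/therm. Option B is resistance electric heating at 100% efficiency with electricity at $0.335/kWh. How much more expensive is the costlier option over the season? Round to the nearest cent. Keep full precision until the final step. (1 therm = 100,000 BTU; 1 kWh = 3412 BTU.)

Heat load = 926 therm × 100,000 = 92,600,000 BTU
Gas: input = 92,600,000 / 0.930 = 99,569,892 BTU = 995.7 therm → 995.7 × $1.85 = $1,842.04
Electric: 92,600,000 BTU / 3412 = 27,140 kWh → × $0.335 = $9,091.74
Difference = |$1,842.04 − $9,091.74| = $7,249.69

$7249.69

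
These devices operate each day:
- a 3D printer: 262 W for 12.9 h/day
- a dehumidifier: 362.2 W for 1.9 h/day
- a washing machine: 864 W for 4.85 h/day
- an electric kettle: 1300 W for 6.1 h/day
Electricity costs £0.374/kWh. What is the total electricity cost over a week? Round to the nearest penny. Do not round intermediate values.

£42.38

3D printer: 262 W × 12.9 h × 7 d = 23,659 Wh = 23.66 kWh
dehumidifier: 362.2 W × 1.9 h × 7 d = 4,817 Wh = 4.817 kWh
washing machine: 864 W × 4.85 h × 7 d = 29,333 Wh = 29.33 kWh
electric kettle: 1300 W × 6.1 h × 7 d = 55,510 Wh = 55.51 kWh
Total energy = 23.66 + 4.817 + 29.33 + 55.51 = 113.3 kWh
Cost = 113.3 kWh × £0.374 = £42.38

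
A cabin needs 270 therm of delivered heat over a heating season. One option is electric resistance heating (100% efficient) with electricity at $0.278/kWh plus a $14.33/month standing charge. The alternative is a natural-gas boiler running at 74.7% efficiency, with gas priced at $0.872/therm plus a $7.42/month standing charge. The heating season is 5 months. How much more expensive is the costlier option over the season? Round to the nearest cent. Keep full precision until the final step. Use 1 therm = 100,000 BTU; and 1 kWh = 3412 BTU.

$1919.25

Heat load = 270 therm × 100,000 = 27,000,000 BTU
Gas: input = 27,000,000 / 0.747 = 36,144,578 BTU = 361.4 therm → 361.4 × $0.872 = $315.18; + 5 × $7.42 standing = $352.28
Electric: 27,000,000 BTU / 3412 = 7,913 kWh → × $0.278 = $2,199.88; + 5 × $14.33 standing = $2,271.53
Difference = |$352.28 − $2,271.53| = $1,919.25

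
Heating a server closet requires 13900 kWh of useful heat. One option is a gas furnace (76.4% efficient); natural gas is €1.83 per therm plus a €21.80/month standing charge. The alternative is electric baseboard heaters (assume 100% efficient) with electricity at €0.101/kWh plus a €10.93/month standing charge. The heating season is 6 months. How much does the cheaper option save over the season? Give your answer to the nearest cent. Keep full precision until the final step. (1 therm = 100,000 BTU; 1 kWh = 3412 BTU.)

€202.67

Heat load = 13900 kWh × 3412 = 47,426,800 BTU
Gas: input = 47,426,800 / 0.764 = 62,076,963 BTU = 620.8 therm → 620.8 × €1.83 = €1,136.01; + 6 × €21.80 standing = €1,266.81
Electric: 47,426,800 BTU / 3412 = 13,900 kWh → × €0.101 = €1,403.90; + 6 × €10.93 standing = €1,469.48
Difference = |€1,266.81 − €1,469.48| = €202.67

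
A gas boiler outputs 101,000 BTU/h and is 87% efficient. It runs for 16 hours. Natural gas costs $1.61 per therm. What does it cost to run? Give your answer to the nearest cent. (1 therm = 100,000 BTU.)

$29.91

Heat delivered = 101,000 BTU/h × 16 h = 1,616,000 BTU
Gas input = 1,616,000 / 0.87 = 1,857,471 BTU
= 1,857,471 / 100,000 = 18.57 therm
Cost = 18.57 × $1.61/therm = $29.91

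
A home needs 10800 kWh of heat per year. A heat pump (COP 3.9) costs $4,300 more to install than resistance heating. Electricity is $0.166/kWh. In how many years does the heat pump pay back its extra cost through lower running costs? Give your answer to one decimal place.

3.2 years

Resistance: 10800 kWh × $0.166 = $1,792.80/yr
Heat pump: 10800 / 3.9 = 2769 kWh in → × $0.166 = $459.69/yr
Annual savings = $1,333.11
Payback = $4,300 / $1,333.11 = 3.23 years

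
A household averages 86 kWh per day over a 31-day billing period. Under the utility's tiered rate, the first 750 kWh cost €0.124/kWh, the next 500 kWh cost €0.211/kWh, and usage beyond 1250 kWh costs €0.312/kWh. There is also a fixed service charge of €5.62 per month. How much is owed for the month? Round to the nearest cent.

€645.91

Usage = 86 kWh/day × 31 days = 2666 kWh
First 750 kWh × €0.124 = €93.00
Next 500 kWh × €0.211 = €105.50
Remaining 1416 kWh × €0.312 = €441.79
Energy charge = €640.29; + service €5.62 = €645.91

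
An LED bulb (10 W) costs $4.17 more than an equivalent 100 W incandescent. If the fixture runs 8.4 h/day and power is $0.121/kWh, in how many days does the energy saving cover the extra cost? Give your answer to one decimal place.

45.6 days

Power saved = 100 − 10 = 90 W
Daily energy saved = 90 W × 8.4 h = 756 Wh = 0.756 kWh
Daily savings = 0.756 × $0.121 = $0.0915
Payback = $4.17 / $0.0915 per day = 45.59 days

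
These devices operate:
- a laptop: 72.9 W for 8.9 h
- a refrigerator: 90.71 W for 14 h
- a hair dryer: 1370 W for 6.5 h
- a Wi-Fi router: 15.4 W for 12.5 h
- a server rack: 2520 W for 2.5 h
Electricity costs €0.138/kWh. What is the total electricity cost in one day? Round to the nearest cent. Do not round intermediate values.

laptop: 72.9 W × 8.9 h = 649 Wh = 0.6488 kWh
refrigerator: 90.71 W × 14 h = 1,270 Wh = 1.27 kWh
hair dryer: 1370 W × 6.5 h = 8,905 Wh = 8.905 kWh
Wi-Fi router: 15.4 W × 12.5 h = 192 Wh = 0.1925 kWh
server rack: 2520 W × 2.5 h = 6,300 Wh = 6.3 kWh
Total energy = 0.6488 + 1.27 + 8.905 + 0.1925 + 6.3 = 17.32 kWh
Cost = 17.32 kWh × €0.138 = €2.39

€2.39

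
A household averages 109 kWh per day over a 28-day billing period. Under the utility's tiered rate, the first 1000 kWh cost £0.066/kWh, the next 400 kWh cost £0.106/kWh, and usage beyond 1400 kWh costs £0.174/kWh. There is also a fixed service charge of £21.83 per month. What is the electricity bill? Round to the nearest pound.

Usage = 109 kWh/day × 28 days = 3052 kWh
First 1000 kWh × £0.066 = £66.00
Next 400 kWh × £0.106 = £42.40
Remaining 1652 kWh × £0.174 = £287.45
Energy charge = £395.85; + service £21.83 = £417.68 ≈ £418

£418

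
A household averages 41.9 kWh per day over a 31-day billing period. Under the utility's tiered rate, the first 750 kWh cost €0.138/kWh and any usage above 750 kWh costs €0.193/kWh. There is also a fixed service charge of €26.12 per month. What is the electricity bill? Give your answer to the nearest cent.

Usage = 41.9 kWh/day × 31 days = 1298.9 kWh
First 750 kWh × €0.138 = €103.50
Remaining 548.9 kWh × €0.193 = €105.94
Energy charge = €209.44; + service €26.12 = €235.56

€235.56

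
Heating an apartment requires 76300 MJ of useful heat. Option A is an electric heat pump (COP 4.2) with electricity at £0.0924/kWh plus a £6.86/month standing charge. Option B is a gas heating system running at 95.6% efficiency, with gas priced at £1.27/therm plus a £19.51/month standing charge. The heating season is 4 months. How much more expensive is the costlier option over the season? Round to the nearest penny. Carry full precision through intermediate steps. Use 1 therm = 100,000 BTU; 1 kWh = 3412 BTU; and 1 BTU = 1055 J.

Heat load = 76300 MJ = 76,300,000,000 J / 1055 = 72,322,275 BTU
Gas: input = 72,322,275 / 0.956 = 75,650,915 BTU = 756.5 therm → 756.5 × £1.27 = £960.77; + 4 × £19.51 standing = £1,038.81
Heat pump: 72,322,275 BTU / 3412 = 21,200 kWh heat; / 4.2 = 5,047 kWh in → × £0.0924 = £466.32; + 4 × £6.86 standing = £493.76
Difference = |£1,038.81 − £493.76| = £545.04

£545.04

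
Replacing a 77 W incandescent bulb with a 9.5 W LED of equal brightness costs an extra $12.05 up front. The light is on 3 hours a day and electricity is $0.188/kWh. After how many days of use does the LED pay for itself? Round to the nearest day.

Power saved = 77 − 9.5 = 67.5 W
Daily energy saved = 67.5 W × 3 h = 202.5 Wh = 0.2025 kWh
Daily savings = 0.2025 × $0.188 = $0.0381
Payback = $12.05 / $0.0381 per day = 316.5 days

317 days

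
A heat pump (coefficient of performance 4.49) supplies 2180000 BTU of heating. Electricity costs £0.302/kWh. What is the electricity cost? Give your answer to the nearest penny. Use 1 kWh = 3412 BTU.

Heat delivered = 2,180,000 BTU / 3412 = 638.9 kWh
Electrical input = 638.9 kWh / 4.49 = 142.3 kWh
Cost = 142.3 × £0.302/kWh = £42.97

£42.97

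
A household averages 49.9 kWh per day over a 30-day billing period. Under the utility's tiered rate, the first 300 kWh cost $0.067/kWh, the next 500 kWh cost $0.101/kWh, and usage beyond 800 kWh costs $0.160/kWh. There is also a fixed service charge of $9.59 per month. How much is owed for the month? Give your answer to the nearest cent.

$191.71

Usage = 49.9 kWh/day × 30 days = 1497 kWh
First 300 kWh × $0.067 = $20.10
Next 500 kWh × $0.101 = $50.50
Remaining 697 kWh × $0.160 = $111.52
Energy charge = $182.12; + service $9.59 = $191.71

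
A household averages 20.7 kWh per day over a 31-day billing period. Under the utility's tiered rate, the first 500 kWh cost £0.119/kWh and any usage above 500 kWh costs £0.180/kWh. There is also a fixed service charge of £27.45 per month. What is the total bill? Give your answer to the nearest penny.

Usage = 20.7 kWh/day × 31 days = 641.7 kWh
First 500 kWh × £0.119 = £59.50
Remaining 141.7 kWh × £0.180 = £25.51
Energy charge = £85.01; + service £27.45 = £112.46

£112.46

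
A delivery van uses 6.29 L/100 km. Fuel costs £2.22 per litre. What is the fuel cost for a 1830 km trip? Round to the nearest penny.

Fuel = 6.29 L/100 km × 1830 km / 100 = 115.1 L
Cost = 115.1 L × £2.22/L = £255.54

£255.54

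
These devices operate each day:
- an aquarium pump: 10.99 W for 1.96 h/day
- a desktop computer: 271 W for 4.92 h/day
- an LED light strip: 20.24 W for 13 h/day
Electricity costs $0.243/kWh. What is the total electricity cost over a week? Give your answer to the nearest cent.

$2.75

aquarium pump: 10.99 W × 1.96 h × 7 d = 151 Wh = 0.1508 kWh
desktop computer: 271 W × 4.92 h × 7 d = 9,333 Wh = 9.333 kWh
LED light strip: 20.24 W × 13 h × 7 d = 1,842 Wh = 1.842 kWh
Total energy = 0.1508 + 9.333 + 1.842 = 11.33 kWh
Cost = 11.33 kWh × $0.243 = $2.75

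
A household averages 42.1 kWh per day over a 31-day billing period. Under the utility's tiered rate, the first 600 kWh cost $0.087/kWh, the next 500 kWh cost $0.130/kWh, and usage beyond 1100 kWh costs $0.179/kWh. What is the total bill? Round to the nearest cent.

Usage = 42.1 kWh/day × 31 days = 1305.1 kWh
First 600 kWh × $0.087 = $52.20
Next 500 kWh × $0.130 = $65.00
Remaining 205.1 kWh × $0.179 = $36.71
Total = $153.91

$153.91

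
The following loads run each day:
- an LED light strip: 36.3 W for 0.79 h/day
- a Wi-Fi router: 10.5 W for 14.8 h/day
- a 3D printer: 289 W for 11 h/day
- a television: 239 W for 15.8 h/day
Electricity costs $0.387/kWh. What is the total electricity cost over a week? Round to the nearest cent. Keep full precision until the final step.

$19.34

LED light strip: 36.3 W × 0.79 h × 7 d = 201 Wh = 0.2007 kWh
Wi-Fi router: 10.5 W × 14.8 h × 7 d = 1,088 Wh = 1.088 kWh
3D printer: 289 W × 11 h × 7 d = 22,253 Wh = 22.25 kWh
television: 239 W × 15.8 h × 7 d = 26,433 Wh = 26.43 kWh
Total energy = 0.2007 + 1.088 + 22.25 + 26.43 = 49.97 kWh
Cost = 49.97 kWh × $0.387 = $19.34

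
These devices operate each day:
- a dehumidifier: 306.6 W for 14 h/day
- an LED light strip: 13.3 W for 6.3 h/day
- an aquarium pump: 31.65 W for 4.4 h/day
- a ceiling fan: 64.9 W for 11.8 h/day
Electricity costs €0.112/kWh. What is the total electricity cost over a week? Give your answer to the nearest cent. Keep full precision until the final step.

€4.14

dehumidifier: 306.6 W × 14 h × 7 d = 30,047 Wh = 30.05 kWh
LED light strip: 13.3 W × 6.3 h × 7 d = 587 Wh = 0.5865 kWh
aquarium pump: 31.65 W × 4.4 h × 7 d = 975 Wh = 0.9748 kWh
ceiling fan: 64.9 W × 11.8 h × 7 d = 5,361 Wh = 5.361 kWh
Total energy = 30.05 + 0.5865 + 0.9748 + 5.361 = 36.97 kWh
Cost = 36.97 kWh × €0.112 = €4.14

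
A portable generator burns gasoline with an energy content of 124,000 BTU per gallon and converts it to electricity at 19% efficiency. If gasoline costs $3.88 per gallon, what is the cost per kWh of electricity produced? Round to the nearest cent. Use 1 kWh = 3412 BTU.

$0.56

Electrical output per gallon = 124,000 BTU × 0.19 / 3412 BTU/kWh = 6.905 kWh
Cost per kWh = $3.88 / 6.905 kWh = $0.562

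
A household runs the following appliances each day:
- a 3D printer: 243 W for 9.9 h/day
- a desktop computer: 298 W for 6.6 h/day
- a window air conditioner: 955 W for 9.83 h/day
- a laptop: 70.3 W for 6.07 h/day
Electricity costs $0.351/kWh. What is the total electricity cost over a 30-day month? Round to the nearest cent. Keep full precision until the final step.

$149.39

3D printer: 243 W × 9.9 h × 30 d = 72,171 Wh = 72.17 kWh
desktop computer: 298 W × 6.6 h × 30 d = 59,004 Wh = 59 kWh
window air conditioner: 955 W × 9.83 h × 30 d = 281,630 Wh = 281.6 kWh
laptop: 70.3 W × 6.07 h × 30 d = 12,802 Wh = 12.8 kWh
Total energy = 72.17 + 59 + 281.6 + 12.8 = 425.6 kWh
Cost = 425.6 kWh × $0.351 = $149.39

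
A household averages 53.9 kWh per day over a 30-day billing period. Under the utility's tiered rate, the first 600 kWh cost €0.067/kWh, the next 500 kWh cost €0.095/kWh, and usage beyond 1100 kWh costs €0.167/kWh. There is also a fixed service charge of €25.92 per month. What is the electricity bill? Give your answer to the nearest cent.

€199.96

Usage = 53.9 kWh/day × 30 days = 1617 kWh
First 600 kWh × €0.067 = €40.20
Next 500 kWh × €0.095 = €47.50
Remaining 517 kWh × €0.167 = €86.34
Energy charge = €174.04; + service €25.92 = €199.96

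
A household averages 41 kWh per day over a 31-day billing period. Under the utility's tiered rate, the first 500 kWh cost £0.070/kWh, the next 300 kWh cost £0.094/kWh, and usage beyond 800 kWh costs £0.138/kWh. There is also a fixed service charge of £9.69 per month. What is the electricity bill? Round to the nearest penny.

Usage = 41 kWh/day × 31 days = 1271 kWh
First 500 kWh × £0.070 = £35.00
Next 300 kWh × £0.094 = £28.20
Remaining 471 kWh × £0.138 = £65.00
Energy charge = £128.20; + service £9.69 = £137.89

£137.89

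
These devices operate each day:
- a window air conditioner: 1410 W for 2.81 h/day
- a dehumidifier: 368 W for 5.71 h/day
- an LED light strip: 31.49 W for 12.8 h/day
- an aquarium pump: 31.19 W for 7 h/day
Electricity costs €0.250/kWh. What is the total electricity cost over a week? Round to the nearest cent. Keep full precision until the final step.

€11.70

window air conditioner: 1410 W × 2.81 h × 7 d = 27,735 Wh = 27.73 kWh
dehumidifier: 368 W × 5.71 h × 7 d = 14,709 Wh = 14.71 kWh
LED light strip: 31.49 W × 12.8 h × 7 d = 2,822 Wh = 2.822 kWh
aquarium pump: 31.19 W × 7 h × 7 d = 1,528 Wh = 1.528 kWh
Total energy = 27.73 + 14.71 + 2.822 + 1.528 = 46.79 kWh
Cost = 46.79 kWh × €0.250 = €11.70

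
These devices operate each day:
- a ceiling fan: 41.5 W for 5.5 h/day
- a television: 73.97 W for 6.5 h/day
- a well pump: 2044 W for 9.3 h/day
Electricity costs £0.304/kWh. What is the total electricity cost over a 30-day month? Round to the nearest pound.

ceiling fan: 41.5 W × 5.5 h × 30 d = 6,848 Wh = 6.848 kWh
television: 73.97 W × 6.5 h × 30 d = 14,424 Wh = 14.42 kWh
well pump: 2044 W × 9.3 h × 30 d = 570,276 Wh = 570.3 kWh
Total energy = 6.848 + 14.42 + 570.3 = 591.5 kWh
Cost = 591.5 kWh × £0.304 = £179.83 ≈ £180

£180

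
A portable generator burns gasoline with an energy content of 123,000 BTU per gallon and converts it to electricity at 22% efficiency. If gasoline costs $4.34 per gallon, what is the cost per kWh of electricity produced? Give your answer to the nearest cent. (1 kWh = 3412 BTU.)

Electrical output per gallon = 123,000 BTU × 0.22 / 3412 BTU/kWh = 7.931 kWh
Cost per kWh = $4.34 / 7.931 kWh = $0.547

$0.55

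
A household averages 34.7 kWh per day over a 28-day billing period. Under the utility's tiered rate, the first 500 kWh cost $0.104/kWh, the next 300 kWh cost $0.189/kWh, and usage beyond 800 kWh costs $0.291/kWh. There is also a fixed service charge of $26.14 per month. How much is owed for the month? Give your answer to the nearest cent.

Usage = 34.7 kWh/day × 28 days = 971.6 kWh
First 500 kWh × $0.104 = $52.00
Next 300 kWh × $0.189 = $56.70
Remaining 171.6 kWh × $0.291 = $49.94
Energy charge = $158.64; + service $26.14 = $184.78

$184.78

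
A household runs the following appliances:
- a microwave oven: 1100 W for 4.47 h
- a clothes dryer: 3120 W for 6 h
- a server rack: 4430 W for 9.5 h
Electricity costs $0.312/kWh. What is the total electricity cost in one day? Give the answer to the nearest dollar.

microwave oven: 1100 W × 4.47 h = 4,917 Wh = 4.917 kWh
clothes dryer: 3120 W × 6 h = 18,720 Wh = 18.72 kWh
server rack: 4430 W × 9.5 h = 42,085 Wh = 42.09 kWh
Total energy = 4.917 + 18.72 + 42.09 = 65.72 kWh
Cost = 65.72 kWh × $0.312 = $20.51 ≈ $21

$21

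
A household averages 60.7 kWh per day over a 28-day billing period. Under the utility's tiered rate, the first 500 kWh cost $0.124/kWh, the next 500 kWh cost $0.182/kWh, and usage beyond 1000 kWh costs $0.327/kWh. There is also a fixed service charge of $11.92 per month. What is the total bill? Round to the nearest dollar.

$394

Usage = 60.7 kWh/day × 28 days = 1699.6 kWh
First 500 kWh × $0.124 = $62.00
Next 500 kWh × $0.182 = $91.00
Remaining 699.6 kWh × $0.327 = $228.77
Energy charge = $381.77; + service $11.92 = $393.69 ≈ $394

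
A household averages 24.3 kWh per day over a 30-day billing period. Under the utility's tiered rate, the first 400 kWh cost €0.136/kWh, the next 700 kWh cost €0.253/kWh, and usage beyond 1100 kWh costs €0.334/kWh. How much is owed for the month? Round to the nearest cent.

€137.64

Usage = 24.3 kWh/day × 30 days = 729 kWh
First 400 kWh × €0.136 = €54.40
Next 329 kWh × €0.253 = €83.24
Remaining tier: 0 kWh (not reached)
Total = €137.64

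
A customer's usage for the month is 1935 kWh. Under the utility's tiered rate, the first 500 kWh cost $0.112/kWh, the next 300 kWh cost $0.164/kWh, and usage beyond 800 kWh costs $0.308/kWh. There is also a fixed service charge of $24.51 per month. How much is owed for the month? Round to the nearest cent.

First 500 kWh × $0.112 = $56.00
Next 300 kWh × $0.164 = $49.20
Remaining 1135 kWh × $0.308 = $349.58
Energy charge = $454.78; + service $24.51 = $479.29

$479.29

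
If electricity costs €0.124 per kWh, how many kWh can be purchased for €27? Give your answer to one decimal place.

217.7 kWh

€27 / €0.124 per kWh = 217.7 kWh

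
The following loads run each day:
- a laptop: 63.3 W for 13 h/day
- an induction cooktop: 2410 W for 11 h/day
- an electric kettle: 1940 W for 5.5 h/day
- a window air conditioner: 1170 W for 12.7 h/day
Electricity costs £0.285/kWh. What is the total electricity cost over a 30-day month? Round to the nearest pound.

£452

laptop: 63.3 W × 13 h × 30 d = 24,687 Wh = 24.69 kWh
induction cooktop: 2410 W × 11 h × 30 d = 795,300 Wh = 795.3 kWh
electric kettle: 1940 W × 5.5 h × 30 d = 320,100 Wh = 320.1 kWh
window air conditioner: 1170 W × 12.7 h × 30 d = 445,770 Wh = 445.8 kWh
Total energy = 24.69 + 795.3 + 320.1 + 445.8 = 1,586 kWh
Cost = 1,586 kWh × £0.285 = £451.97 ≈ £452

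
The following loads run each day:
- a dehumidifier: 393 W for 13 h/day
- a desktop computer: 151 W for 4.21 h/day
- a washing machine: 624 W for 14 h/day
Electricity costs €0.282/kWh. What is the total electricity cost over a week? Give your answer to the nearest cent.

dehumidifier: 393 W × 13 h × 7 d = 35,763 Wh = 35.76 kWh
desktop computer: 151 W × 4.21 h × 7 d = 4,450 Wh = 4.45 kWh
washing machine: 624 W × 14 h × 7 d = 61,152 Wh = 61.15 kWh
Total energy = 35.76 + 4.45 + 61.15 = 101.4 kWh
Cost = 101.4 kWh × €0.282 = €28.58

€28.58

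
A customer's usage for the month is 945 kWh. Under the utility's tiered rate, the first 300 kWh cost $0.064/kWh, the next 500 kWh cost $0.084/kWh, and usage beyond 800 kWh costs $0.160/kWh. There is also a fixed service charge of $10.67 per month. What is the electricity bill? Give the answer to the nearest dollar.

First 300 kWh × $0.064 = $19.20
Next 500 kWh × $0.084 = $42.00
Remaining 145 kWh × $0.160 = $23.20
Energy charge = $84.40; + service $10.67 = $95.07 ≈ $95

$95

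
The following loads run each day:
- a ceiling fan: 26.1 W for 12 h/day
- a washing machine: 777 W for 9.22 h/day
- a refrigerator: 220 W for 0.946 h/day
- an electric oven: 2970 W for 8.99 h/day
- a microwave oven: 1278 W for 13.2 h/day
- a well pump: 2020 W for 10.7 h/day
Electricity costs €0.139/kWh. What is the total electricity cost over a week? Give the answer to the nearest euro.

ceiling fan: 26.1 W × 12 h × 7 d = 2,192 Wh = 2.192 kWh
washing machine: 777 W × 9.22 h × 7 d = 50,148 Wh = 50.15 kWh
refrigerator: 220 W × 0.946 h × 7 d = 1,457 Wh = 1.457 kWh
electric oven: 2970 W × 8.99 h × 7 d = 186,902 Wh = 186.9 kWh
microwave oven: 1278 W × 13.2 h × 7 d = 118,087 Wh = 118.1 kWh
well pump: 2020 W × 10.7 h × 7 d = 151,298 Wh = 151.3 kWh
Total energy = 2.192 + 50.15 + 1.457 + 186.9 + 118.1 + 151.3 = 510.1 kWh
Cost = 510.1 kWh × €0.139 = €70.90 ≈ €71

€71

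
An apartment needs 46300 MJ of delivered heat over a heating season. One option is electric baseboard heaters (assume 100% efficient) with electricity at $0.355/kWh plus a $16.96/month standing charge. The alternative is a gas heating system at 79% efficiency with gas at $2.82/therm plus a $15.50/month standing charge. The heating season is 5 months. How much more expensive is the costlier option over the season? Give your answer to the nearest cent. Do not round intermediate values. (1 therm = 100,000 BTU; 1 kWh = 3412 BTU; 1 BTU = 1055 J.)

Heat load = 46300 MJ = 46,300,000,000 J / 1055 = 43,886,256 BTU
Gas: input = 43,886,256 / 0.79 = 55,552,223 BTU = 555.5 therm → 555.5 × $2.82 = $1,566.57; + 5 × $15.50 standing = $1,644.07
Electric: 43,886,256 BTU / 3412 = 12,860 kWh → × $0.355 = $4,566.13; + 5 × $16.96 standing = $4,650.93
Difference = |$1,644.07 − $4,650.93| = $3,006.85

$3006.85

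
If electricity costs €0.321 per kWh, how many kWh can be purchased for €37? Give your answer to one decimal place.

€37 / €0.321 per kWh = 115.3 kWh

115.3 kWh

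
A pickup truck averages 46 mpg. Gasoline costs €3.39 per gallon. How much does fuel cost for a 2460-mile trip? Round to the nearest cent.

€181.29

Fuel = 2460 mi / 46 mpg = 53.48 gal
Cost = 53.48 gal × €3.39/gal = €181.29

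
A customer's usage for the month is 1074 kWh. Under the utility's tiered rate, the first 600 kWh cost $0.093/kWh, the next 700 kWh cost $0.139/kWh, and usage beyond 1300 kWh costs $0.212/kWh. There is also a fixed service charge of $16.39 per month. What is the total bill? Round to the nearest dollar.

First 600 kWh × $0.093 = $55.80
Next 474 kWh × $0.139 = $65.89
Remaining tier: 0 kWh (not reached)
Energy charge = $121.69; + service $16.39 = $138.08 ≈ $138

$138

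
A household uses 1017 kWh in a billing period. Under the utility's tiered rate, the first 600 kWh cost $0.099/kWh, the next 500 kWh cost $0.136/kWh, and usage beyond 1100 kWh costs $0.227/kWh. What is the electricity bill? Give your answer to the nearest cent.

$116.11

First 600 kWh × $0.099 = $59.40
Next 417 kWh × $0.136 = $56.71
Remaining tier: 0 kWh (not reached)
Total = $116.11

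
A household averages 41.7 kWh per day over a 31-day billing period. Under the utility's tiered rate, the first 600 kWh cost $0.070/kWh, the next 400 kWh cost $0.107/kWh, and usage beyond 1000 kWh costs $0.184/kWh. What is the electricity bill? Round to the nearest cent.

Usage = 41.7 kWh/day × 31 days = 1292.7 kWh
First 600 kWh × $0.070 = $42.00
Next 400 kWh × $0.107 = $42.80
Remaining 292.7 kWh × $0.184 = $53.86
Total = $138.66

$138.66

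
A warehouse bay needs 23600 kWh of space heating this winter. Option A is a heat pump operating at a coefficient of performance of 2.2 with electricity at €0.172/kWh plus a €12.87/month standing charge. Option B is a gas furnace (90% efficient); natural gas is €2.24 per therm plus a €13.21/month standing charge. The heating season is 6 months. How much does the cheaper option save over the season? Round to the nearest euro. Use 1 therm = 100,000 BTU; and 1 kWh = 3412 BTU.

€161

Heat load = 23600 kWh × 3412 = 80,523,200 BTU
Gas: input = 80,523,200 / 0.900 = 89,470,222 BTU = 894.7 therm → 894.7 × €2.24 = €2,004.13; + 6 × €13.21 standing = €2,083.39
Heat pump: 80,523,200 BTU / 3412 = 23,600 kWh heat; / 2.2 = 10,730 kWh in → × €0.172 = €1,845.09; + 6 × €12.87 standing = €1,922.31
Difference = |€2,083.39 − €1,922.31| = €161.08 ≈ €161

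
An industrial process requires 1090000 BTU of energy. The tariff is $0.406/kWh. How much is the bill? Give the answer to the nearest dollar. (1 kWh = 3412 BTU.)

1090000 BTU × (0.00029308 kWh/BTU) = 319.5 kWh
Cost = 319.5 kWh × $0.406/kWh = $129.70 ≈ $130

$130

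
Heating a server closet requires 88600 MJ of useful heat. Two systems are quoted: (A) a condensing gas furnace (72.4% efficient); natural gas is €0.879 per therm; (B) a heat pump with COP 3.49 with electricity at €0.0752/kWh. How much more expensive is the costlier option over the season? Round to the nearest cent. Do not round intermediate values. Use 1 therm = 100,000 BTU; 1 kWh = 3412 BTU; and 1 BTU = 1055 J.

€489.25

Heat load = 88600 MJ = 88,600,000,000 J / 1055 = 83,981,043 BTU
Gas: input = 83,981,043 / 0.724 = 115,995,915 BTU = 1,160 therm → 1,160 × €0.879 = €1,019.60
Heat pump: 83,981,043 BTU / 3412 = 24,610 kWh heat; / 3.49 = 7,053 kWh in → × €0.0752 = €530.35
Difference = |€1,019.60 − €530.35| = €489.25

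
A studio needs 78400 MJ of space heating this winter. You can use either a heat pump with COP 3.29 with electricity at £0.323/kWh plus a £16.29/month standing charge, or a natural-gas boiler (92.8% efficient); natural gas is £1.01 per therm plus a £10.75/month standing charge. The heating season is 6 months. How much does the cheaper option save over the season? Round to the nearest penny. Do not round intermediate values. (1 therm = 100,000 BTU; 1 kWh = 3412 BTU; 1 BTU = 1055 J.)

Heat load = 78400 MJ = 78,400,000,000 J / 1055 = 74,312,796 BTU
Gas: input = 74,312,796 / 0.928 = 80,078,444 BTU = 800.8 therm → 800.8 × £1.01 = £808.79; + 6 × £10.75 standing = £873.29
Heat pump: 74,312,796 BTU / 3412 = 21,780 kWh heat; / 3.29 = 6,620 kWh in → × £0.323 = £2,138.26; + 6 × £16.29 standing = £2,236.00
Difference = |£873.29 − £2,236.00| = £1,362.71

£1362.71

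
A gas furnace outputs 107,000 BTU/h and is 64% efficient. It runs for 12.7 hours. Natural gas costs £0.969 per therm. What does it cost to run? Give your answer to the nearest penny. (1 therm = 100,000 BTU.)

£20.57

Heat delivered = 107,000 BTU/h × 12.7 h = 1,358,900 BTU
Gas input = 1,358,900 / 0.64 = 2,123,281 BTU
= 2,123,281 / 100,000 = 21.23 therm
Cost = 21.23 × £0.969/therm = £20.57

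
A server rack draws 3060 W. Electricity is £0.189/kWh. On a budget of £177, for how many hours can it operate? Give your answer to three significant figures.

Energy budget = £177 / £0.189 per kWh = 936.5 kWh = 936,508 Wh
Runtime = 936,508 Wh / 3060 W = 306 h

306 h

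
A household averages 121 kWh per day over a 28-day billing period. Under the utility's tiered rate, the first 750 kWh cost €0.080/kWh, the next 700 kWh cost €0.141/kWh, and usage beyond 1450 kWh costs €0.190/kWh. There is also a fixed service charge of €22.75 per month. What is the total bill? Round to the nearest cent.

€549.67

Usage = 121 kWh/day × 28 days = 3388 kWh
First 750 kWh × €0.080 = €60.00
Next 700 kWh × €0.141 = €98.70
Remaining 1938 kWh × €0.190 = €368.22
Energy charge = €526.92; + service €22.75 = €549.67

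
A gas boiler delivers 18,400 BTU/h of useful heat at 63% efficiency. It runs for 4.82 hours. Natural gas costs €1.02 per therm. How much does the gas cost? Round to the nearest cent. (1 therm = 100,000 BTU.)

Heat delivered = 18,400 BTU/h × 4.82 h = 88,688 BTU
Gas input = 88,688 / 0.63 = 140,775 BTU
= 140,775 / 100,000 = 1.408 therm
Cost = 1.408 × €1.02/therm = €1.44

€1.44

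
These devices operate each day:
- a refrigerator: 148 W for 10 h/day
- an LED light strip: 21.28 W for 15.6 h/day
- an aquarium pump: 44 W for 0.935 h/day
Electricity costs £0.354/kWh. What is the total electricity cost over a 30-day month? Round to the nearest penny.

refrigerator: 148 W × 10 h × 30 d = 44,400 Wh = 44.4 kWh
LED light strip: 21.28 W × 15.6 h × 30 d = 9,959 Wh = 9.959 kWh
aquarium pump: 44 W × 0.935 h × 30 d = 1,234 Wh = 1.234 kWh
Total energy = 44.4 + 9.959 + 1.234 = 55.59 kWh
Cost = 55.59 kWh × £0.354 = £19.68

£19.68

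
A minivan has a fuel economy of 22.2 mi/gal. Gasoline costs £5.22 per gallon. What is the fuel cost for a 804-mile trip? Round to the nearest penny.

Fuel = 804 mi / 22.2 mpg = 36.22 gal
Cost = 36.22 gal × £5.22/gal = £189.05

£189.05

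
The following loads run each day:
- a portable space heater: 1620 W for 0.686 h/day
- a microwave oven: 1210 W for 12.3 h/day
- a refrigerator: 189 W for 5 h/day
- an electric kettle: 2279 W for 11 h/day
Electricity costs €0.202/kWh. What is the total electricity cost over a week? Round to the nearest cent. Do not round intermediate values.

portable space heater: 1620 W × 0.686 h × 7 d = 7,779 Wh = 7.779 kWh
microwave oven: 1210 W × 12.3 h × 7 d = 104,181 Wh = 104.2 kWh
refrigerator: 189 W × 5 h × 7 d = 6,615 Wh = 6.615 kWh
electric kettle: 2279 W × 11 h × 7 d = 175,483 Wh = 175.5 kWh
Total energy = 7.779 + 104.2 + 6.615 + 175.5 = 294.1 kWh
Cost = 294.1 kWh × €0.202 = €59.40

€59.40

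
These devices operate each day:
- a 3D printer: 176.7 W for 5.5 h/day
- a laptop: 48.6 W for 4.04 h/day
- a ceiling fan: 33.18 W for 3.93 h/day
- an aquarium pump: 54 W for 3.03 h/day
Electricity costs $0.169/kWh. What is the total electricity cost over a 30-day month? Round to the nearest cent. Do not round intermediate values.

$7.41

3D printer: 176.7 W × 5.5 h × 30 d = 29,155 Wh = 29.16 kWh
laptop: 48.6 W × 4.04 h × 30 d = 5,890 Wh = 5.89 kWh
ceiling fan: 33.18 W × 3.93 h × 30 d = 3,912 Wh = 3.912 kWh
aquarium pump: 54 W × 3.03 h × 30 d = 4,909 Wh = 4.909 kWh
Total energy = 29.16 + 5.89 + 3.912 + 4.909 = 43.87 kWh
Cost = 43.87 kWh × $0.169 = $7.41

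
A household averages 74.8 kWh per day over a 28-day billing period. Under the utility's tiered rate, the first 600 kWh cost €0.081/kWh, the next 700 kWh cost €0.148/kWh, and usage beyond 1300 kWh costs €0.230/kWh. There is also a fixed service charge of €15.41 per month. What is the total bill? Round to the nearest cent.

€350.32

Usage = 74.8 kWh/day × 28 days = 2094.4 kWh
First 600 kWh × €0.081 = €48.60
Next 700 kWh × €0.148 = €103.60
Remaining 794.4 kWh × €0.230 = €182.71
Energy charge = €334.91; + service €15.41 = €350.32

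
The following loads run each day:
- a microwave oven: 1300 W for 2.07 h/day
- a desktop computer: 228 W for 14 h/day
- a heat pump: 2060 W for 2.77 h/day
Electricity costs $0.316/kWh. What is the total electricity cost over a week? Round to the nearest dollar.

microwave oven: 1300 W × 2.07 h × 7 d = 18,837 Wh = 18.84 kWh
desktop computer: 228 W × 14 h × 7 d = 22,344 Wh = 22.34 kWh
heat pump: 2060 W × 2.77 h × 7 d = 39,943 Wh = 39.94 kWh
Total energy = 18.84 + 22.34 + 39.94 = 81.12 kWh
Cost = 81.12 kWh × $0.316 = $25.64 ≈ $26

$26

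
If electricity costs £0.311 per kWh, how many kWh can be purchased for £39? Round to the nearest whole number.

£39 / £0.311 per kWh = 125.4 kWh

125 kWh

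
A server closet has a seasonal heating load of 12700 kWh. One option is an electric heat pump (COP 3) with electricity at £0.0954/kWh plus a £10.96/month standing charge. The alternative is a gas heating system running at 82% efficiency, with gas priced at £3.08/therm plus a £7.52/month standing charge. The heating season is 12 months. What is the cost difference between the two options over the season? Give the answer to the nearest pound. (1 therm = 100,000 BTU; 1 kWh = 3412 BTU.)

Heat load = 12700 kWh × 3412 = 43,332,400 BTU
Gas: input = 43,332,400 / 0.82 = 52,844,390 BTU = 528.4 therm → 528.4 × £3.08 = £1,627.61; + 12 × £7.52 standing = £1,717.85
Heat pump: 43,332,400 BTU / 3412 = 12,700 kWh heat; / 3 = 4,233 kWh in → × £0.0954 = £403.86; + 12 × £10.96 standing = £535.38
Difference = |£1,717.85 − £535.38| = £1,182.47 ≈ £1182

£1182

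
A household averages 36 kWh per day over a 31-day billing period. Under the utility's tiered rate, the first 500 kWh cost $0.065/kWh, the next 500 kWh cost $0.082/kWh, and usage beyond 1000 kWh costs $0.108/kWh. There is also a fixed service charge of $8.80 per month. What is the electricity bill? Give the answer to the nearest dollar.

$95

Usage = 36 kWh/day × 31 days = 1116 kWh
First 500 kWh × $0.065 = $32.50
Next 500 kWh × $0.082 = $41.00
Remaining 116 kWh × $0.108 = $12.53
Energy charge = $86.03; + service $8.80 = $94.83 ≈ $95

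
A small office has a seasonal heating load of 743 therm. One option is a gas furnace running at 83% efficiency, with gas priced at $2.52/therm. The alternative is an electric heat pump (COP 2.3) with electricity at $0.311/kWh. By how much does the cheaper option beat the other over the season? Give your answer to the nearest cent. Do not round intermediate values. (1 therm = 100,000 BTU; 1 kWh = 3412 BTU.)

$688.65

Heat load = 743 therm × 100,000 = 74,300,000 BTU
Gas: input = 74,300,000 / 0.83 = 89,518,072 BTU = 895.2 therm → 895.2 × $2.52 = $2,255.86
Heat pump: 74,300,000 BTU / 3412 = 21,780 kWh heat; / 2.3 = 9,468 kWh in → × $0.311 = $2,944.51
Difference = |$2,255.86 − $2,944.51| = $688.65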